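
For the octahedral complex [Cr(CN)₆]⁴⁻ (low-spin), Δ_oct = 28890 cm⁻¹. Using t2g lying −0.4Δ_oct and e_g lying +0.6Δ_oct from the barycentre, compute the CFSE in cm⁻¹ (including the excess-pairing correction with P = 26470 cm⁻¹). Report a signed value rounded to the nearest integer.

Each CN⁻ contributes -1; 6 × (-1) = -6. With overall charge -4, Cr is in the +2 oxidation state.
Cr sits in group 6; removing 2 electrons leaves Cr²⁺ with 6 − 2 = 4 d electrons.
Configuration: t2g^4 e_g^0.
Orbital CFSE = 4(-0.4) + 0(0.6) = -1.6Δ_oct = -1.6 × 28890 = -46224 cm⁻¹.
Pairing penalty: 1 pair vs 0 in the high-spin reference → 1 extra × P = 26470 cm⁻¹.
Net CFSE = -46224 + 26470 = -19754 cm⁻¹.

-19754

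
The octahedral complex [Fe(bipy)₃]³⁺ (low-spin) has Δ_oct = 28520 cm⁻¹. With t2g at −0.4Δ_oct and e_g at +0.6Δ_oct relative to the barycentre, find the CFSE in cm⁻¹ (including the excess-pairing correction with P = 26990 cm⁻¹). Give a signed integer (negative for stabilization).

-3060

bipy is neutral, so the +3 overall charge sits on Fe: oxidation state +3.
Fe³⁺: group 8, so d-count = 8 − 3 = 5.
Configuration: t2g^5 e_g^0.
Orbital CFSE = 5(-0.4) + 0(0.6) = -2.0Δ_oct = -2.0 × 28520 = -57040 cm⁻¹.
Pairing penalty: 2 pairs vs 0 in the high-spin reference → 2 extra × P = 53980 cm⁻¹.
Combining: -57040 + 53980 = -3060 cm⁻¹.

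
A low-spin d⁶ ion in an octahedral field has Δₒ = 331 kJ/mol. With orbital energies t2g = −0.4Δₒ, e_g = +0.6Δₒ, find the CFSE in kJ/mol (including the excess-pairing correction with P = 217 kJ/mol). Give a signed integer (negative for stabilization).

-360

The d⁶ electrons fill as t2g^6 e_g^0.
Orbital CFSE = 6(-0.4) + 0(0.6) = -2.4Δₒ = -2.4 × 331 = -794 kJ/mol.
Pairing penalty: 3 pairs vs 1 in the high-spin reference → 2 extra × P = 434 kJ/mol.
Combining: -794 + 434 = -360 kJ/mol.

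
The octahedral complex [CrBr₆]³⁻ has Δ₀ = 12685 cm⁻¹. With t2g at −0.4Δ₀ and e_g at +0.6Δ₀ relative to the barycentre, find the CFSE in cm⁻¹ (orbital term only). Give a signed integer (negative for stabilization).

-15222

Each Br⁻ contributes -1; 6 × (-1) = -6. With overall charge -3, Cr is in the +3 oxidation state.
Group 6 minus oxidation state +3 gives a d³ configuration for Cr³⁺.
The d³ electrons fill as t2g^3 e_g^0.
Orbital CFSE = 3(-0.4) + 0(0.6) = -1.2Δ₀ = -1.2 × 12685 = -15222 cm⁻¹.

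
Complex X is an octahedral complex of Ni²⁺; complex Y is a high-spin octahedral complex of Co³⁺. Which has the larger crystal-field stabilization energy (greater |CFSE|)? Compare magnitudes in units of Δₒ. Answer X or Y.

X

X: Ni²⁺: group 10, so d-count = 10 − 2 = 8; For octahedral d⁸ the high- and low-spin configurations coincide; t₂g⁶ eg², CFSE = -1.2Δₒ.
Y: Co is in group 9, so Co³⁺ is d⁶ (9 − 3 = 6); t₂g⁴ eg², CFSE = -0.4Δₒ.
So X has the larger |CFSE|.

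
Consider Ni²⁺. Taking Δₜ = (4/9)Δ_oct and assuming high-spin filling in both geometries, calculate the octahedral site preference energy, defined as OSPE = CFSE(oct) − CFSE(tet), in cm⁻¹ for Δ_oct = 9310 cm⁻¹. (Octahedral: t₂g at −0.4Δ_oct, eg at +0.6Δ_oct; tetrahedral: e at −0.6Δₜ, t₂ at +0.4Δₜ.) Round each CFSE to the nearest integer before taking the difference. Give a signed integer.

-7862

Ni²⁺: group 10, so d-count = 10 − 2 = 8.
In an octahedral site d⁸ (HS) is t₂g⁶ eg², giving CFSE(oct) = -1.2Δ_oct = -11172 cm⁻¹.
Tetrahedral: e⁴ t₂⁴, CFSE = 4(−0.6) + 4(+0.4) = -0.8Δₜ = -0.8 × (4/9) × 9310 = -3310 cm⁻¹.
Subtracting, OSPE = -11172 − (-3310) = -7862 cm⁻¹.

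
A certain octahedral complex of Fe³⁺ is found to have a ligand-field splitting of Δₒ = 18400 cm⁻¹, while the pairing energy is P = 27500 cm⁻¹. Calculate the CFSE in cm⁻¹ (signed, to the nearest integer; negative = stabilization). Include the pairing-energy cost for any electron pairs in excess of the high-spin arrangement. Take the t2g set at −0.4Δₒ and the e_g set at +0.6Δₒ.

0

Group 8 minus oxidation state +3 gives a d⁵ configuration for Fe³⁺.
With Δₒ < P the complex is high-spin.
Filling d⁵ accordingly: t2g^3 e_g^2.
Orbital CFSE = 0.0Δₒ = 0.0 × 18400 = 0 cm⁻¹.
High-spin has no excess pairs, so no pairing correction applies.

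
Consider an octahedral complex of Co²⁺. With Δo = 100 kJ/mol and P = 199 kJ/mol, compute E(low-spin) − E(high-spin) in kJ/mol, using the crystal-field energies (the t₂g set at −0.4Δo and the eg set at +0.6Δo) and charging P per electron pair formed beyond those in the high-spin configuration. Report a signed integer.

Co is in group 9, so Co²⁺ is d⁷ (9 − 2 = 7).
In the high-spin limit (t₂g⁵ eg²) the orbital term is -0.8Δo = -80 kJ/mol, with no excess pairing.
For low-spin the configuration is t₂g⁶ eg¹: orbital energy -1.8 × 100 = -180 kJ/mol, and 1 additional pair relative to high-spin adds 199 kJ/mol, giving 19 kJ/mol.
E(LS) − E(HS) = 19 − (-80) = 99 kJ/mol.

99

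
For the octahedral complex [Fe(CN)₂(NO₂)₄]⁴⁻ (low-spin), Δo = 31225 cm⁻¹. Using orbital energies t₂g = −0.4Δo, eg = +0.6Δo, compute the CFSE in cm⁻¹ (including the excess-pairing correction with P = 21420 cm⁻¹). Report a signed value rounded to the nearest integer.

Ligand charges: 2×(-1) from CN⁻ and 4×(-1) from NO₂⁻ sum to -6; with overall charge -4, Fe is +2.
Group 8 minus oxidation state +2 gives a d⁶ configuration for Fe²⁺.
Electron filling gives t₂g⁶ eg⁰.
CFSE(orbital) = 6×(-0.4Δo) + 0×(0.6Δo) = -2.4Δo; with Δo = 31225 cm⁻¹ that is -74940 cm⁻¹.
Pairing penalty: 3 pairs vs 1 in the high-spin reference → 2 extra × P = 42840 cm⁻¹.
Overall CFSE = -74940 + 42840 = -32100 cm⁻¹.

-32100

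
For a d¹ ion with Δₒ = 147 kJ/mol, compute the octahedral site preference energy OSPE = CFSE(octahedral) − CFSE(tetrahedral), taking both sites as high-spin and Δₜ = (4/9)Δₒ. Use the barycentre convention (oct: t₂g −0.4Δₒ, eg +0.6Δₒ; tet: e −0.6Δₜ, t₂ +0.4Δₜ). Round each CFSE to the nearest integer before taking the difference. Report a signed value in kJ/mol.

In an octahedral site d¹ (HS) is t₂g¹ eg⁰, giving CFSE(oct) = -0.4Δₒ = -59 kJ/mol.
Tetrahedral e¹ t₂⁰ gives -0.6Δₜ = -0.6 × (4/9) × 147 = -39 kJ/mol.
OSPE = CFSE(oct) − CFSE(tet) = -59 − (-39) = -20 kJ/mol.

-20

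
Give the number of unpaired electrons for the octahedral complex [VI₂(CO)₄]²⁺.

Ligand charges: 2×(-1) from I⁻ and 4×(+0) from CO sum to -2; with overall charge +2, V is +4.
V is in group 5, so V⁴⁺ is d¹ (5 − 4 = 1).
Configuration: t₂g¹ eg⁰, giving 1 unpaired electron.

1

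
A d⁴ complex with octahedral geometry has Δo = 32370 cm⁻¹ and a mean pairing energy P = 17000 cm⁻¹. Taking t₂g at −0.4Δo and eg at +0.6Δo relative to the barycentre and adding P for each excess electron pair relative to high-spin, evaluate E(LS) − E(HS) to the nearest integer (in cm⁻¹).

High-spin: t₂g³ eg¹, CFSE = -0.6Δo = -19422 cm⁻¹.
Low-spin: t₂g⁴ eg⁰, orbital CFSE = -1.6Δo = -51792 cm⁻¹; plus 1 excess pair × P = +17000 cm⁻¹; total -34792 cm⁻¹.
E(LS) − E(HS) = -34792 − (-19422) = -15370 cm⁻¹.

-15370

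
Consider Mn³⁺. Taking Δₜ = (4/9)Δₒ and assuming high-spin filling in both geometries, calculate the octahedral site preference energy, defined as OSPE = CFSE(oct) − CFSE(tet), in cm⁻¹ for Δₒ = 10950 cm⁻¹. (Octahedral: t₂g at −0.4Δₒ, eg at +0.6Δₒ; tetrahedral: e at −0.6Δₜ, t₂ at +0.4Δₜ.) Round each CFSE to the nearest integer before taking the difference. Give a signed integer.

-4623

Group 7 minus oxidation state +3 gives a d⁴ configuration for Mn³⁺.
Octahedral (high-spin): t2g^3 e_g^1, CFSE = 3(−0.4) + 1(+0.6) = -0.6Δₒ = -0.6 × 10950 = -6570 cm⁻¹.
In a tetrahedral site the filling is e^2 t2^2: CFSE(tet) = -0.4Δₜ = -0.4 × (4/9)(10950) = -1947 cm⁻¹.
OSPE = CFSE(oct) − CFSE(tet) = -6570 − (-1947) = -4623 cm⁻¹.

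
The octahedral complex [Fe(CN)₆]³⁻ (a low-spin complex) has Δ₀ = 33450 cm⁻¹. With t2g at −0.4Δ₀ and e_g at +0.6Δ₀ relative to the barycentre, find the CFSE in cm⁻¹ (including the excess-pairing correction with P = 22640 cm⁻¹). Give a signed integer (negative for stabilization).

-21620

Each CN⁻ contributes -1; 6 × (-1) = -6. With overall charge -3, Fe is in the +3 oxidation state.
Fe³⁺: group 8, so d-count = 8 − 3 = 5.
Electron filling gives t2g^5 e_g^0.
Orbital CFSE = 5(-0.4) + 0(0.6) = -2.0Δ₀ = -2.0 × 33450 = -66900 cm⁻¹.
High-spin d⁵ would be t2g^3 e_g^2 with 0 pairs; low-spin has 2, so 2 excess pairs cost +2P = +45280 cm⁻¹.
Combining: -66900 + 45280 = -21620 cm⁻¹.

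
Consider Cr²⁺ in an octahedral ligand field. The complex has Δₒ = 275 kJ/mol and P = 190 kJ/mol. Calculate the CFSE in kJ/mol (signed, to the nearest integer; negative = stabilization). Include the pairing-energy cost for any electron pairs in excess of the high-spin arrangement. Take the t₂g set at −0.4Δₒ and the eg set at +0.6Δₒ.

-250

Group 6 minus oxidation state +2 gives a d⁴ configuration for Cr²⁺.
Here Δₒ > P (275 > 190), so the low-spin state is favoured.
Filling d⁴ accordingly: t₂g⁴ eg⁰.
Orbital CFSE = -1.6Δₒ = -1.6 × 275 = -440 kJ/mol.
Excess pairs vs high-spin: 1 − 0 = 1; pairing cost = +190 kJ/mol.
Net CFSE = -440 + 190 = -250 kJ/mol.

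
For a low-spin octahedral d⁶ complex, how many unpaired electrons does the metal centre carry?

Configuration: t₂g⁶ eg⁰, giving 0 unpaired electrons.

0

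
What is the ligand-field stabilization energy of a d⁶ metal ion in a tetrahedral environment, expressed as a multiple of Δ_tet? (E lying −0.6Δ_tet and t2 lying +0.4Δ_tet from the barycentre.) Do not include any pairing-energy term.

With tetrahedral geometry the complex is necessarily high-spin.
Configuration: e^3 t2^3.
CFSE = 3(-0.6Δ_tet) + 3(0.4Δ_tet) = -1.8Δ_tet + 1.2Δ_tet = -0.6Δ_tet.

-0.6 Δ_tet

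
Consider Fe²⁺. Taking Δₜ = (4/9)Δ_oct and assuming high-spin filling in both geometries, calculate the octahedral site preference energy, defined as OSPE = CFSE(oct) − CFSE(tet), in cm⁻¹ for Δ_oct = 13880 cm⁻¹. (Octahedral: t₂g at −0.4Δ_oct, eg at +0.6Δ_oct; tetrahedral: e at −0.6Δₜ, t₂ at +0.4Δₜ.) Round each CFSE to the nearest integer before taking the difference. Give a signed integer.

Fe²⁺: group 8, so d-count = 8 − 2 = 6.
Octahedral high-spin t₂g⁴ eg²: CFSE = -0.4 × 13880 = -5552 cm⁻¹.
Tetrahedral: e³ t₂³, CFSE = 3(−0.6) + 3(+0.4) = -0.6Δₜ = -0.6 × (4/9) × 13880 = -3701 cm⁻¹.
Subtracting, OSPE = -5552 − (-3701) = -1851 cm⁻¹.

-1851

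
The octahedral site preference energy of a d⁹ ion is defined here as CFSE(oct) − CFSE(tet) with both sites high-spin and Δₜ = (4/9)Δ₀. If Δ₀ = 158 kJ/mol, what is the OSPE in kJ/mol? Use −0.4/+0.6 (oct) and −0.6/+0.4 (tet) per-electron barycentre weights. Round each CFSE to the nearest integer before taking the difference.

-67

In an octahedral site d⁹ (HS) is t2g^6 e_g^3, giving CFSE(oct) = -0.6Δ₀ = -95 kJ/mol.
Tetrahedral: e^4 t2^5, CFSE = 4(−0.6) + 5(+0.4) = -0.4Δₜ = -0.4 × (4/9) × 158 = -28 kJ/mol.
Subtracting, OSPE = -95 − (-28) = -67 kJ/mol.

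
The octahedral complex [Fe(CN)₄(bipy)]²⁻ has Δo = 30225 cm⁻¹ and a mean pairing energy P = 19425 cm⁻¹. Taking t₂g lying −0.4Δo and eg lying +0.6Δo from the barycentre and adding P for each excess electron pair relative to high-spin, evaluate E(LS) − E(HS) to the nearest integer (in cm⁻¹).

-21600

Ligand charges: 4×(-1) from CN⁻ and 1×(+0) from bipy sum to -4; with overall charge -2, Fe is +2.
Fe is in group 8, so Fe²⁺ is d⁶ (8 − 2 = 6).
In the high-spin limit (t₂g⁴ eg²) the orbital term is -0.4Δo = -12090 cm⁻¹, with no excess pairing.
Low-spin t₂g⁶ eg⁰ gives -2.4Δo = -72540 cm⁻¹, but forming 2 extra pairs costs 2P = 38850 cm⁻¹, so E(LS) = -72540 + 38850 = -33690 cm⁻¹.
The difference is -33690 − (-12090) = -21600 cm⁻¹, so low-spin lies lower.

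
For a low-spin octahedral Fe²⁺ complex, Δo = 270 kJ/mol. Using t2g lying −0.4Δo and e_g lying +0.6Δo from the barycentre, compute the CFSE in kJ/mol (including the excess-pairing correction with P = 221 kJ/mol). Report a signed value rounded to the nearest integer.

-206

Fe²⁺: group 8, so d-count = 8 − 2 = 6.
Electron filling gives t2g^6 e_g^0.
The orbital stabilization is -2.4Δo = -2.4 × 270 = -648 kJ/mol.
High-spin d⁶ would be t2g^4 e_g^2 with 1 pair; low-spin has 3, so 2 excess pairs cost +2P = +442 kJ/mol.
Net CFSE = -648 + 442 = -206 kJ/mol.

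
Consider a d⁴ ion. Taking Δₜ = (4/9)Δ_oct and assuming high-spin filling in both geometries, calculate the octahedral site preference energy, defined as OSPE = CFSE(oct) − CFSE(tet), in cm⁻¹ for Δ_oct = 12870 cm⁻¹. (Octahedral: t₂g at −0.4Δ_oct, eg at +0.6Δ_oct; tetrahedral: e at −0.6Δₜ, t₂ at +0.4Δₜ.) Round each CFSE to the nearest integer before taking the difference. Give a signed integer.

In an octahedral site d⁴ (HS) is t₂g³ eg¹, giving CFSE(oct) = -0.6Δ_oct = -7722 cm⁻¹.
Tetrahedral e² t₂² gives -0.4Δₜ = -0.4 × (4/9) × 12870 = -2288 cm⁻¹.
OSPE = -7722 − (-2288) = -5434 cm⁻¹.

-5434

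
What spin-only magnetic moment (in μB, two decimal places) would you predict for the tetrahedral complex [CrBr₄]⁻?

Each Br⁻ contributes -1; 4 × (-1) = -4. With overall charge -1, Cr is in the +3 oxidation state.
Cr sits in group 6; removing 3 electrons leaves Cr³⁺ with 6 − 3 = 3 d electrons.
Tetrahedral fields are weak (Δₜ ≈ 4/9 Δₒ), so electrons fill high-spin.
Configuration: e^2 t2^1 → 3 unpaired electrons.
μ(spin-only) = √[3(3+2)] = √15 ≈ 3.87 μB.

3.87 μB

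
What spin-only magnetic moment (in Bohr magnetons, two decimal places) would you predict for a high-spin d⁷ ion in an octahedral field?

Configuration: t₂g⁵ eg² → 3 unpaired electrons.
μ(spin-only) = √[3(3+2)] = √15 ≈ 3.87 Bohr magnetons.

3.87 Bohr magnetons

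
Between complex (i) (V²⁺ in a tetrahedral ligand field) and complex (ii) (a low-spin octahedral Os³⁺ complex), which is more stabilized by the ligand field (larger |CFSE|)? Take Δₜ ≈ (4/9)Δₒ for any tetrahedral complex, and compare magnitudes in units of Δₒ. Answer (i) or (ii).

(i): V sits in group 5; removing 2 electrons leaves V²⁺ with 5 − 2 = 3 d electrons; With tetrahedral geometry the complex is necessarily high-spin; e² t₂¹, CFSE = -0.8Δₜ ≈ -0.36Δₒ.
(ii): Group 8 minus oxidation state +3 gives a d⁵ configuration for Os³⁺; t2g^5 e_g^0, CFSE = -2.0Δₒ.
So (ii) has the larger |CFSE|.

(ii)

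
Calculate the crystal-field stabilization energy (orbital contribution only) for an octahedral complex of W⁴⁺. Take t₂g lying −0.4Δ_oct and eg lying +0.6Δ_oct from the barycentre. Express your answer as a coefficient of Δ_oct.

Group 6 minus oxidation state +4 gives a d² configuration for W⁴⁺.
Configuration: t₂g² eg⁰.
CFSE = 2(-0.4Δ_oct) + 0(0.6Δ_oct) = -0.8Δ_oct + 0.0Δ_oct = -0.8Δ_oct.

-0.8 Δ_oct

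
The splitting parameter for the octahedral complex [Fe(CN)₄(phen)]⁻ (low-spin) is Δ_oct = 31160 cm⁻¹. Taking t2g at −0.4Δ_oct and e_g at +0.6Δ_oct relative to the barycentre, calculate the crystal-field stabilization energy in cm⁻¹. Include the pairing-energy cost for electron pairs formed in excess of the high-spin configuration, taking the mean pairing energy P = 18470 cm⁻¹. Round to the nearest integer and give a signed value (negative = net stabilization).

-25380

Ligand charges: 4×(-1) from CN⁻ and 1×(+0) from phen sum to -4; with overall charge -1, Fe is +3.
Fe³⁺: group 8, so d-count = 8 − 3 = 5.
Electron filling gives t2g^5 e_g^0.
CFSE(orbital) = 5×(-0.4Δ_oct) + 0×(0.6Δ_oct) = -2.0Δ_oct; with Δ_oct = 31160 cm⁻¹ that is -62320 cm⁻¹.
Pairing penalty: 2 pairs vs 0 in the high-spin reference → 2 extra × P = 36940 cm⁻¹.
Combining: -62320 + 36940 = -25380 cm⁻¹.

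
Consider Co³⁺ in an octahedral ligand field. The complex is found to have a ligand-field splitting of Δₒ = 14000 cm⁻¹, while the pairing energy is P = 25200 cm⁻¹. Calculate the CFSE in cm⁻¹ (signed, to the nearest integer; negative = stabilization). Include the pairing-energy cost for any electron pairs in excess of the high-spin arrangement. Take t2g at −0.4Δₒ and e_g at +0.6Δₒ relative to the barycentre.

Co is in group 9, so Co³⁺ is d⁶ (9 − 3 = 6).
Since Δₒ = 14000 cm⁻¹ < P = 25200 cm⁻¹, the complex adopts the high-spin configuration.
Configuration: t2g^4 e_g^2.
Orbital CFSE = -0.4Δₒ = -0.4 × 14000 = -5600 cm⁻¹.
High-spin has no excess pairs, so no pairing correction applies.

-5600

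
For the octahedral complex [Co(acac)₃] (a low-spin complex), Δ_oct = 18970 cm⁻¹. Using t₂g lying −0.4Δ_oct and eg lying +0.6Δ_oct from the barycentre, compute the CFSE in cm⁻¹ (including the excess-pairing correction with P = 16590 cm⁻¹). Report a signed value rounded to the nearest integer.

Each acac⁻ contributes -1; 3 × (-1) = -3. With overall charge +0, Co is in the +3 oxidation state.
Co is in group 9, so Co³⁺ is d⁶ (9 − 3 = 6).
Electron filling gives t₂g⁶ eg⁰.
CFSE(orbital) = 6×(-0.4Δ_oct) + 0×(0.6Δ_oct) = -2.4Δ_oct; with Δ_oct = 18970 cm⁻¹ that is -45528 cm⁻¹.
High-spin d⁶ would be t₂g⁴ eg² with 1 pair; low-spin has 3, so 2 excess pairs cost +2P = +33180 cm⁻¹.
Net CFSE = -45528 + 33180 = -12348 cm⁻¹.

-12348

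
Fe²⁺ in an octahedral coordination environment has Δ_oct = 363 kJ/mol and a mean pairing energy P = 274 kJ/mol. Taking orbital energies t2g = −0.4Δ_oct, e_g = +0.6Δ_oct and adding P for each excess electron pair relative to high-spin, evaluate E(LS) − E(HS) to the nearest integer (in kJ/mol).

-178

Fe sits in group 8; removing 2 electrons leaves Fe²⁺ with 8 − 2 = 6 d electrons.
High-spin: t2g^4 e_g^2, CFSE = -0.4Δ_oct = -145 kJ/mol.
Low-spin: t2g^6 e_g^0, orbital CFSE = -2.4Δ_oct = -871 kJ/mol; plus 2 excess pairs × P = +548 kJ/mol; total -323 kJ/mol.
E(LS) − E(HS) = -323 − (-145) = -178 kJ/mol.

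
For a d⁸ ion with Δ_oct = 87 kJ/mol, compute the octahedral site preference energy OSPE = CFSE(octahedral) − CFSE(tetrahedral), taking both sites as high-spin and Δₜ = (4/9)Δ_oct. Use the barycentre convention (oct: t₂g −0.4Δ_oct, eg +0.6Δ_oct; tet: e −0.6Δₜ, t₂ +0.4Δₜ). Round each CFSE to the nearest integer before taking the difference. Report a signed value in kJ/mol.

-73

Octahedral high-spin t2g^6 e_g^2: CFSE = -1.2 × 87 = -104 kJ/mol.
Tetrahedral e^4 t2^4 gives -0.8Δₜ = -0.8 × (4/9) × 87 = -31 kJ/mol.
OSPE = CFSE(oct) − CFSE(tet) = -104 − (-31) = -73 kJ/mol.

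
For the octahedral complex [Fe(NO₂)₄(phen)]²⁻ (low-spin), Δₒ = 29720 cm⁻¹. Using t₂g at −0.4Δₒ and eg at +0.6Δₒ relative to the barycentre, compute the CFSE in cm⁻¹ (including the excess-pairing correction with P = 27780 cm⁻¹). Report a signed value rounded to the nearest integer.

-15768

Ligand charges: 4×(-1) from NO₂⁻ and 1×(+0) from phen sum to -4; with overall charge -2, Fe is +2.
Fe²⁺: group 8, so d-count = 8 − 2 = 6.
Configuration: t₂g⁶ eg⁰.
Orbital CFSE = 6(-0.4) + 0(0.6) = -2.4Δₒ = -2.4 × 29720 = -71328 cm⁻¹.
Pairing penalty: 3 pairs vs 1 in the high-spin reference → 2 extra × P = 55560 cm⁻¹.
Net CFSE = -71328 + 55560 = -15768 cm⁻¹.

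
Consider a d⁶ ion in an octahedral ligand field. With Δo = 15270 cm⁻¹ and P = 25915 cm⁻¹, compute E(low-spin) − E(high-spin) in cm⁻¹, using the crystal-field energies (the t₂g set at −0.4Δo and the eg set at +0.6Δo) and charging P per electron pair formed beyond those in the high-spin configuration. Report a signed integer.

21290

High-spin: t₂g⁴ eg², CFSE = -0.4Δo = -6108 cm⁻¹.
Low-spin t₂g⁶ eg⁰ gives -2.4Δo = -36648 cm⁻¹, but forming 2 extra pairs costs 2P = 51830 cm⁻¹, so E(LS) = -36648 + 51830 = 15182 cm⁻¹.
Thus E(LS) − E(HS) = 21290 cm⁻¹.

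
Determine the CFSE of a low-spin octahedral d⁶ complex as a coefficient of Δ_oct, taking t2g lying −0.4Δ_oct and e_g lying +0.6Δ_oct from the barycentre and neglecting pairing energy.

Configuration: t2g^6 e_g^0.
CFSE = 6(-0.4Δ_oct) + 0(0.6Δ_oct) = -2.4Δ_oct + 0.0Δ_oct = -2.4Δ_oct.

-2.4 Δ_oct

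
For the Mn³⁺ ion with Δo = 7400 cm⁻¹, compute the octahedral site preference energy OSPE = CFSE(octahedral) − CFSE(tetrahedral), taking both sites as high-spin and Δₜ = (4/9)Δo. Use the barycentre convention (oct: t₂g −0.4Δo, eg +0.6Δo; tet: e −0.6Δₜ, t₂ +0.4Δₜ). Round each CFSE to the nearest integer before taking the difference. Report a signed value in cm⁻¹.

-3124

Mn³⁺: group 7, so d-count = 7 − 3 = 4.
Octahedral (high-spin): t₂g³ eg¹, CFSE = 3(−0.4) + 1(+0.6) = -0.6Δo = -0.6 × 7400 = -4440 cm⁻¹.
In a tetrahedral site the filling is e² t₂²: CFSE(tet) = -0.4Δₜ = -0.4 × (4/9)(7400) = -1316 cm⁻¹.
OSPE = -4440 − (-1316) = -3124 cm⁻¹.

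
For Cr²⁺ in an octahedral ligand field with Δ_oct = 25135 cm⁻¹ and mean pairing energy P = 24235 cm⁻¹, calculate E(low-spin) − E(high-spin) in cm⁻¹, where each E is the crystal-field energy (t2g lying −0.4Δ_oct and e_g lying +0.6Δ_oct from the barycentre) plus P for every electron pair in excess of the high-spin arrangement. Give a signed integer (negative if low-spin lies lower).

-900

Cr is in group 6, so Cr²⁺ is d⁴ (6 − 2 = 4).
High-spin: t2g^3 e_g^1, CFSE = -0.6Δ_oct = -15081 cm⁻¹.
For low-spin the configuration is t2g^4 e_g^0: orbital energy -1.6 × 25135 = -40216 cm⁻¹, and 1 additional pair relative to high-spin adds 24235 cm⁻¹, giving -15981 cm⁻¹.
The difference is -15981 − (-15081) = -900 cm⁻¹, so low-spin lies lower.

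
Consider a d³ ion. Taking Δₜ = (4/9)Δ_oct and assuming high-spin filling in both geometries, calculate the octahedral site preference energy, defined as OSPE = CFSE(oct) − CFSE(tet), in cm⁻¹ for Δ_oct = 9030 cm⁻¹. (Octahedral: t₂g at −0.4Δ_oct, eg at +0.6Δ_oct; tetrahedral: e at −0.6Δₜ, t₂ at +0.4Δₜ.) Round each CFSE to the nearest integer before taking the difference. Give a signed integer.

-7625

Octahedral (high-spin): t2g^3 e_g^0, CFSE = 3(−0.4) + 0(+0.6) = -1.2Δ_oct = -1.2 × 9030 = -10836 cm⁻¹.
Tetrahedral: e^2 t2^1, CFSE = 2(−0.6) + 1(+0.4) = -0.8Δₜ = -0.8 × (4/9) × 9030 = -3211 cm⁻¹.
Subtracting, OSPE = -10836 − (-3211) = -7625 cm⁻¹.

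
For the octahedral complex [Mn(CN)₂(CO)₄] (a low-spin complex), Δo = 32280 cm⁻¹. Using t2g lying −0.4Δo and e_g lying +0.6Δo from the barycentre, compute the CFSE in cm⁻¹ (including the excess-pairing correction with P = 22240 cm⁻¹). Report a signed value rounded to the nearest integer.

Ligand charges: 2×(-1) from CN⁻ and 4×(+0) from CO sum to -2; with overall charge +0, Mn is +2.
Mn²⁺: group 7, so d-count = 7 − 2 = 5.
The d⁵ electrons fill as t2g^5 e_g^0.
Orbital CFSE = 5(-0.4) + 0(0.6) = -2.0Δo = -2.0 × 32280 = -64560 cm⁻¹.
Relative to high-spin t2g^3 e_g^2 (0 paired), the low-spin configuration has 2 additional pairs, contributing +2 × 22240 = +44480 cm⁻¹.
Overall CFSE = -64560 + 44480 = -20080 cm⁻¹.

-20080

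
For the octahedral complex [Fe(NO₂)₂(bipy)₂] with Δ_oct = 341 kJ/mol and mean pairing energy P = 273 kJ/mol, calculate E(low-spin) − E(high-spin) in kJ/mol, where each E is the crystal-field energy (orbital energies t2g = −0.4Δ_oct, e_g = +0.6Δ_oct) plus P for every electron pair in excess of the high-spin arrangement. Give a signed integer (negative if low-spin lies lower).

Ligand charges: 2×(-1) from NO₂⁻ and 2×(+0) from bipy sum to -2; with overall charge +0, Fe is +2.
Fe sits in group 8; removing 2 electrons leaves Fe²⁺ with 8 − 2 = 6 d electrons.
In the high-spin limit (t2g^4 e_g^2) the orbital term is -0.4Δ_oct = -136 kJ/mol, with no excess pairing.
For low-spin the configuration is t2g^6 e_g^0: orbital energy -2.4 × 341 = -818 kJ/mol, and 2 additional pairs relative to high-spin add 546 kJ/mol, giving -272 kJ/mol.
Thus E(LS) − E(HS) = -136 kJ/mol.

-136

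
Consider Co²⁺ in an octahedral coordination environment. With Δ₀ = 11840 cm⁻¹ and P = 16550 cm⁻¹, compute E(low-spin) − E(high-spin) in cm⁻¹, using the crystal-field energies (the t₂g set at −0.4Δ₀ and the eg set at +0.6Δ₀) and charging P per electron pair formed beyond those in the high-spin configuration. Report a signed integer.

Co sits in group 9; removing 2 electrons leaves Co²⁺ with 9 − 2 = 7 d electrons.
High-spin d⁷ fills as t₂g⁵ eg² with CFSE 5(−0.4) + 2(+0.6) = -0.8Δ₀ = -9472 cm⁻¹.
Low-spin t₂g⁶ eg¹ gives -1.8Δ₀ = -21312 cm⁻¹, but forming 1 extra pair costs 1P = 16550 cm⁻¹, so E(LS) = -21312 + 16550 = -4762 cm⁻¹.
Thus E(LS) − E(HS) = 4710 cm⁻¹.

4710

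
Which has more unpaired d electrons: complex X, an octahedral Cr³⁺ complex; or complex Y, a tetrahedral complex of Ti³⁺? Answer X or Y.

X

X: Cr³⁺: group 6, so d-count = 6 − 3 = 3; t₂g³ eg⁰ → 3 unpaired.
Y: Ti is in group 4, so Ti³⁺ is d¹ (4 − 3 = 1); Tetrahedral fields are weak (Δₜ ≈ 4/9 Δₒ), so electrons fill high-spin; e^1 t2^0 → 1 unpaired.
So X has more unpaired electrons.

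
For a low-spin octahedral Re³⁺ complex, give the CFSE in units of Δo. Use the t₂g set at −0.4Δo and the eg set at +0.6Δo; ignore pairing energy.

-1.6 Δo

Re is in group 7, so Re³⁺ is d⁴ (7 − 3 = 4).
Configuration: t₂g⁴ eg⁰.
CFSE = 4(-0.4Δo) + 0(0.6Δo) = -1.6Δo + 0.0Δo = -1.6Δo.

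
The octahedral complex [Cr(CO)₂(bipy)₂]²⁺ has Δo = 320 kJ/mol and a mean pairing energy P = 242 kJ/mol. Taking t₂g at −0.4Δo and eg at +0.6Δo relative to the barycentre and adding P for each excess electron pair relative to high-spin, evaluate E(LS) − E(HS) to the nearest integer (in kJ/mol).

Ligand charges: 2×(+0) from CO and 2×(+0) from bipy sum to +0; with overall charge +2, Cr is +2.
Cr sits in group 6; removing 2 electrons leaves Cr²⁺ with 6 − 2 = 4 d electrons.
High-spin: t₂g³ eg¹, CFSE = -0.6Δo = -192 kJ/mol.
Low-spin t₂g⁴ eg⁰ gives -1.6Δo = -512 kJ/mol, but forming 1 extra pair costs 1P = 242 kJ/mol, so E(LS) = -512 + 242 = -270 kJ/mol.
The difference is -270 − (-192) = -78 kJ/mol, so low-spin lies lower.

-78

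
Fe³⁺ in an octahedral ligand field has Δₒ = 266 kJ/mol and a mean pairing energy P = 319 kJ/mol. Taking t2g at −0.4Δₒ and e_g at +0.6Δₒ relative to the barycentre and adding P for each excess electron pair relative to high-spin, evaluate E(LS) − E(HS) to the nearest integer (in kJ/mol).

Group 8 minus oxidation state +3 gives a d⁵ configuration for Fe³⁺.
In the high-spin limit (t2g^3 e_g^2) the orbital term is 0.0Δₒ = 0 kJ/mol, with no excess pairing.
Low-spin t2g^5 e_g^0 gives -2.0Δₒ = -532 kJ/mol, but forming 2 extra pairs costs 2P = 638 kJ/mol, so E(LS) = -532 + 638 = 106 kJ/mol.
Thus E(LS) − E(HS) = 106 kJ/mol.

106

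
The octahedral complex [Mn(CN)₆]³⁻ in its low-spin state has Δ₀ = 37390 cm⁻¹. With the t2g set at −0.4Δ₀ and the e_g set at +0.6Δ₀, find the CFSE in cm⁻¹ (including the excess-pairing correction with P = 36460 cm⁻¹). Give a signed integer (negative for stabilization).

-23364

Each CN⁻ contributes -1; 6 × (-1) = -6. With overall charge -3, Mn is in the +3 oxidation state.
Mn³⁺: group 7, so d-count = 7 − 3 = 4.
The d⁴ electrons fill as t2g^4 e_g^0.
Orbital CFSE = 4(-0.4) + 0(0.6) = -1.6Δ₀ = -1.6 × 37390 = -59824 cm⁻¹.
Pairing penalty: 1 pair vs 0 in the high-spin reference → 1 extra × P = 36460 cm⁻¹.
Overall CFSE = -59824 + 36460 = -23364 cm⁻¹.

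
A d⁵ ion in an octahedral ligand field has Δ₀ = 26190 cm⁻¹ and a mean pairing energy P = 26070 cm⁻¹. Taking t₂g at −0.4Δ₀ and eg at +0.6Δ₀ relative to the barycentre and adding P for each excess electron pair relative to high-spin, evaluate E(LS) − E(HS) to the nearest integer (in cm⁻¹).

In the high-spin limit (t₂g³ eg²) the orbital term is 0.0Δ₀ = 0 cm⁻¹, with no excess pairing.
Low-spin t₂g⁵ eg⁰ gives -2.0Δ₀ = -52380 cm⁻¹, but forming 2 extra pairs costs 2P = 52140 cm⁻¹, so E(LS) = -52380 + 52140 = -240 cm⁻¹.
E(LS) − E(HS) = -240 − (0) = -240 cm⁻¹.

-240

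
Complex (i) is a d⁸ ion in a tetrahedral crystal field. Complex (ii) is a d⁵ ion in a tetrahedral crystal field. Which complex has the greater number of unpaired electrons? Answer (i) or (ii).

(i): Tetrahedral splitting is small, so the complex is high-spin; e⁴ t₂⁴ → 2 unpaired.
(ii): With tetrahedral geometry the complex is necessarily high-spin; e² t₂³ → 5 unpaired.
So (ii) has more unpaired electrons.

(ii)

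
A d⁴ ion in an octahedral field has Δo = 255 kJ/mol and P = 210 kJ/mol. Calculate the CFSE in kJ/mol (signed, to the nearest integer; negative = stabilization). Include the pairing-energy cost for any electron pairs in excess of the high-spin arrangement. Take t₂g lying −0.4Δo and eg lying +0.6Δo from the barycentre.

-198

With Δo > P the complex is low-spin.
That gives t₂g⁴ eg⁰.
Orbital CFSE = -1.6Δo = -1.6 × 255 = -408 kJ/mol.
Excess pairs vs high-spin: 1 − 0 = 1; pairing cost = +210 kJ/mol.
Net CFSE = -408 + 210 = -198 kJ/mol.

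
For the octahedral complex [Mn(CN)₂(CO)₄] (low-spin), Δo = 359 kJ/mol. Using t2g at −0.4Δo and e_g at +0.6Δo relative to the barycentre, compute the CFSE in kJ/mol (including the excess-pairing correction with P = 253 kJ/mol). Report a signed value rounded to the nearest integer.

-212

Ligand charges: 2×(-1) from CN⁻ and 4×(+0) from CO sum to -2; with overall charge +0, Mn is +2.
Mn is in group 7, so Mn²⁺ is d⁵ (7 − 2 = 5).
Electron filling gives t2g^5 e_g^0.
CFSE(orbital) = 5×(-0.4Δo) + 0×(0.6Δo) = -2.0Δo; with Δo = 359 kJ/mol that is -718 kJ/mol.
Relative to high-spin t2g^3 e_g^2 (0 paired), the low-spin configuration has 2 additional pairs, contributing +2 × 253 = +506 kJ/mol.
Net CFSE = -718 + 506 = -212 kJ/mol.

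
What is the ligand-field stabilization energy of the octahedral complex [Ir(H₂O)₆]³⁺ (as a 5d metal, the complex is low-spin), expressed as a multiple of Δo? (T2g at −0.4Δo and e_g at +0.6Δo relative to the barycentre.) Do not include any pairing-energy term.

H₂O is neutral, so the +3 overall charge sits on Ir: oxidation state +3.
Ir is in group 9, so Ir³⁺ is d⁶ (9 − 3 = 6).
Configuration: t2g^6 e_g^0.
CFSE = 6(-0.4Δo) + 0(0.6Δo) = -2.4Δo + 0.0Δo = -2.4Δo.

-2.4 Δo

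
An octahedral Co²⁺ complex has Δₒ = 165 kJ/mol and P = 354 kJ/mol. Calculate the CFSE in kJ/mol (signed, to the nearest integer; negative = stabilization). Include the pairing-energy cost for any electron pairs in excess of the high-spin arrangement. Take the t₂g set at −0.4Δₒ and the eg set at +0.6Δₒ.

-132

Co is in group 9, so Co²⁺ is d⁷ (9 − 2 = 7).
Δₒ < P, so pairing is avoided: the ground state is high-spin.
That gives t₂g⁵ eg².
Orbital CFSE = -0.8Δₒ = -0.8 × 165 = -132 kJ/mol.
High-spin has no excess pairs, so no pairing correction applies.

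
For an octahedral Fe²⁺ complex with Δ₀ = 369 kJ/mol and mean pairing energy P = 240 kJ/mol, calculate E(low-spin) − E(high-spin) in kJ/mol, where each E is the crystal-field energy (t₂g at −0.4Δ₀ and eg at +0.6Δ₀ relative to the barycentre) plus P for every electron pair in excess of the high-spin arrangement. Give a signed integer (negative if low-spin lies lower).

-258

Fe²⁺: group 8, so d-count = 8 − 2 = 6.
In the high-spin limit (t₂g⁴ eg²) the orbital term is -0.4Δ₀ = -148 kJ/mol, with no excess pairing.
Low-spin: t₂g⁶ eg⁰, orbital CFSE = -2.4Δ₀ = -886 kJ/mol; plus 2 excess pairs × P = +480 kJ/mol; total -406 kJ/mol.
Thus E(LS) − E(HS) = -258 kJ/mol.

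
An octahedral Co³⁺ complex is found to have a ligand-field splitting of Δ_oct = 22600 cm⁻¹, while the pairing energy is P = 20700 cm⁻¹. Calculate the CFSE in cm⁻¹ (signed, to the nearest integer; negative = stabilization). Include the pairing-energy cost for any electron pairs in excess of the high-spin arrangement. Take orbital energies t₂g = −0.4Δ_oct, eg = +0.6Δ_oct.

Co sits in group 9; removing 3 electrons leaves Co³⁺ with 9 − 3 = 6 d electrons.
Here Δ_oct > P (22600 > 20700), so the low-spin state is favoured.
That gives t₂g⁶ eg⁰.
Orbital CFSE = -2.4Δ_oct = -2.4 × 22600 = -54240 cm⁻¹.
Excess pairs vs high-spin: 3 − 1 = 2; pairing cost = +41400 cm⁻¹.
Net CFSE = -54240 + 41400 = -12840 cm⁻¹.

-12840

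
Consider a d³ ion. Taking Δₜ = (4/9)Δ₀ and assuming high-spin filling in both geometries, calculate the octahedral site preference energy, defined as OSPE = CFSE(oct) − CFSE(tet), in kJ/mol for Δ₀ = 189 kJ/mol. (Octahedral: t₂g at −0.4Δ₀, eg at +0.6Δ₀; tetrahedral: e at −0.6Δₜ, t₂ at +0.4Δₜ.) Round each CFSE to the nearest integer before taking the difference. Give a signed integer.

-160

Octahedral (high-spin): t₂g³ eg⁰, CFSE = 3(−0.4) + 0(+0.6) = -1.2Δ₀ = -1.2 × 189 = -227 kJ/mol.
In a tetrahedral site the filling is e² t₂¹: CFSE(tet) = -0.8Δₜ = -0.8 × (4/9)(189) = -67 kJ/mol.
OSPE = -227 − (-67) = -160 kJ/mol.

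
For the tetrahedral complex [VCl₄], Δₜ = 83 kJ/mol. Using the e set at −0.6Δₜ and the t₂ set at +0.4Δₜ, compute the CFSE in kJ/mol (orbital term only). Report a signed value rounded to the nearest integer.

-50

Each Cl⁻ contributes -1; 4 × (-1) = -4. With overall charge +0, V is in the +4 oxidation state.
V is in group 5, so V⁴⁺ is d¹ (5 − 4 = 1).
Tetrahedral fields are weak (Δₜ ≈ 4/9 Δₒ), so electrons fill high-spin.
Configuration: e¹ t₂⁰.
CFSE(orbital) = 1×(-0.6Δₜ) + 0×(0.4Δₜ) = -0.6Δₜ; with Δₜ = 83 kJ/mol that is -50 kJ/mol.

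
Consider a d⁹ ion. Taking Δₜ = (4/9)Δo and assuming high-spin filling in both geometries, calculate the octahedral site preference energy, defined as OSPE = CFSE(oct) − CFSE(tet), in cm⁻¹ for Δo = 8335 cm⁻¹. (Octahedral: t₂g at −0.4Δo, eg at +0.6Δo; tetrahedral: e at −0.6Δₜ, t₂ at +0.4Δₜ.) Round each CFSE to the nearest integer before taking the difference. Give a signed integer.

Octahedral (high-spin): t₂g⁶ eg³, CFSE = 6(−0.4) + 3(+0.6) = -0.6Δo = -0.6 × 8335 = -5001 cm⁻¹.
Tetrahedral: e⁴ t₂⁵, CFSE = 4(−0.6) + 5(+0.4) = -0.4Δₜ = -0.4 × (4/9) × 8335 = -1482 cm⁻¹.
Subtracting, OSPE = -5001 − (-1482) = -3519 cm⁻¹.

-3519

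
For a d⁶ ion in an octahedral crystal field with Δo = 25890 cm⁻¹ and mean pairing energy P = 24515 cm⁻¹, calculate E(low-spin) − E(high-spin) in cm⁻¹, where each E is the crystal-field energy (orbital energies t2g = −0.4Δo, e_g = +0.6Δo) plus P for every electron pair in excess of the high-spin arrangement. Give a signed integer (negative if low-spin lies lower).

High-spin: t2g^4 e_g^2, CFSE = -0.4Δo = -10356 cm⁻¹.
For low-spin the configuration is t2g^6 e_g^0: orbital energy -2.4 × 25890 = -62136 cm⁻¹, and 2 additional pairs relative to high-spin add 49030 cm⁻¹, giving -13106 cm⁻¹.
Thus E(LS) − E(HS) = -2750 cm⁻¹.

-2750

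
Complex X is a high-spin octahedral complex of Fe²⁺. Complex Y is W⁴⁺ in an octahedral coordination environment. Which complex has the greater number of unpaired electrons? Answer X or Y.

X

X: Fe²⁺: group 8, so d-count = 8 − 2 = 6; t2g^4 e_g^2 → 4 unpaired.
Y: Group 6 minus oxidation state +4 gives a d² configuration for W⁴⁺; t₂g² eg⁰ → 2 unpaired.
So X has more unpaired electrons.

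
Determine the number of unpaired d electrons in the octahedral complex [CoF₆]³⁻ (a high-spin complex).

Each F⁻ contributes -1; 6 × (-1) = -6. With overall charge -3, Co is in the +3 oxidation state.
Group 9 minus oxidation state +3 gives a d⁶ configuration for Co³⁺.
Configuration: t2g^4 e_g^2, giving 4 unpaired electrons.

4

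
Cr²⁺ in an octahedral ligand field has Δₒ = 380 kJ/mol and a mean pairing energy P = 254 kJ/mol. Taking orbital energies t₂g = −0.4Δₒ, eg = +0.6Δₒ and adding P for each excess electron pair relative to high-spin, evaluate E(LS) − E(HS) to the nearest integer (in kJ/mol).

-126

Group 6 minus oxidation state +2 gives a d⁴ configuration for Cr²⁺.
High-spin d⁴ fills as t₂g³ eg¹ with CFSE 3(−0.4) + 1(+0.6) = -0.6Δₒ = -228 kJ/mol.
Low-spin: t₂g⁴ eg⁰, orbital CFSE = -1.6Δₒ = -608 kJ/mol; plus 1 excess pair × P = +254 kJ/mol; total -354 kJ/mol.
Thus E(LS) − E(HS) = -126 kJ/mol.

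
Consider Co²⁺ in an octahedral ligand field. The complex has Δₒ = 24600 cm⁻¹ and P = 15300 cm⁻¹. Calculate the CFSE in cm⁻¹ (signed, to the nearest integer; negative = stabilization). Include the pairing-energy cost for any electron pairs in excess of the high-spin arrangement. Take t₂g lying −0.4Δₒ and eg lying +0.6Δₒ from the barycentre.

-28980

Group 9 minus oxidation state +2 gives a d⁷ configuration for Co²⁺.
Here Δₒ > P (24600 > 15300), so the low-spin state is favoured.
Configuration: t₂g⁶ eg¹.
Orbital CFSE = -1.8Δₒ = -1.8 × 24600 = -44280 cm⁻¹.
Excess pairs vs high-spin: 3 − 2 = 1; pairing cost = +15300 cm⁻¹.
Net CFSE = -44280 + 15300 = -28980 cm⁻¹.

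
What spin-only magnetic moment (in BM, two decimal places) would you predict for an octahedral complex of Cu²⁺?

1.73 BM

Group 11 minus oxidation state +2 gives a d⁹ configuration for Cu²⁺.
Configuration: t₂g⁶ eg³ → 1 unpaired electron.
μ(spin-only) = √[1(1+2)] = √3 ≈ 1.73 BM.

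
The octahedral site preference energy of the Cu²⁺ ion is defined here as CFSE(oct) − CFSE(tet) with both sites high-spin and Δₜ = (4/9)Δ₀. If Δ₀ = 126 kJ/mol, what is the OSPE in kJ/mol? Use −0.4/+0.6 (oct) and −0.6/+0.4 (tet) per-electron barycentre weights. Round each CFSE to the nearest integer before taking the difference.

Cu sits in group 11; removing 2 electrons leaves Cu²⁺ with 11 − 2 = 9 d electrons.
In an octahedral site d⁹ (HS) is t₂g⁶ eg³, giving CFSE(oct) = -0.6Δ₀ = -76 kJ/mol.
Tetrahedral e⁴ t₂⁵ gives -0.4Δₜ = -0.4 × (4/9) × 126 = -22 kJ/mol.
Subtracting, OSPE = -76 − (-22) = -54 kJ/mol.

-54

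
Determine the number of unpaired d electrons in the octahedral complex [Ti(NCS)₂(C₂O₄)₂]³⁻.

1

Ligand charges: 2×(-1) from NCS⁻ and 2×(-2) from C₂O₄²⁻ sum to -6; with overall charge -3, Ti is +3.
Ti³⁺: group 4, so d-count = 4 − 3 = 1.
Configuration: t₂g¹ eg⁰, giving 1 unpaired electron.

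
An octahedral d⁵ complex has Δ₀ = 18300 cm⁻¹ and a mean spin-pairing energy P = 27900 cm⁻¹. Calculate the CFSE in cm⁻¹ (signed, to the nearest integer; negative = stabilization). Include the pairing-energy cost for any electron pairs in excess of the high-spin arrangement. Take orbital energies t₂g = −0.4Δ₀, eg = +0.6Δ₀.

Δ₀ < P, so pairing is avoided: the ground state is high-spin.
That gives t₂g³ eg².
Orbital CFSE = 0.0Δ₀ = 0.0 × 18300 = 0 cm⁻¹.
High-spin has no excess pairs, so no pairing correction applies.

0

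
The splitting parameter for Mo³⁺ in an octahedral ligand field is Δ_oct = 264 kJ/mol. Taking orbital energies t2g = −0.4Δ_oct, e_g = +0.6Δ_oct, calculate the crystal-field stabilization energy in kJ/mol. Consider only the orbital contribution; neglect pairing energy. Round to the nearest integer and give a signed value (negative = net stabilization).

-317

Mo is in group 6, so Mo³⁺ is d³ (6 − 3 = 3).
The d³ electrons fill as t2g^3 e_g^0.
The orbital stabilization is -1.2Δ_oct = -1.2 × 264 = -317 kJ/mol.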